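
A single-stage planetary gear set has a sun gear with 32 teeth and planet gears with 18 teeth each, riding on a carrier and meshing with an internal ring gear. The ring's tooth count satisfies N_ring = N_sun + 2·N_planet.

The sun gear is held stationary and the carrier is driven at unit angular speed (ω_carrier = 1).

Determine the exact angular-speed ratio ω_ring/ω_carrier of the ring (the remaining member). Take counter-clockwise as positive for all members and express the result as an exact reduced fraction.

N_ring = 32 + 2·18 = 68
32(ω_s−ω_c) = −68(ω_r−ω_c),  ω_s=0, ω_c=1
ω_r = 1 − (32/68)(0−1) = 25/17
ω_r/ω_c = 25/17

25/17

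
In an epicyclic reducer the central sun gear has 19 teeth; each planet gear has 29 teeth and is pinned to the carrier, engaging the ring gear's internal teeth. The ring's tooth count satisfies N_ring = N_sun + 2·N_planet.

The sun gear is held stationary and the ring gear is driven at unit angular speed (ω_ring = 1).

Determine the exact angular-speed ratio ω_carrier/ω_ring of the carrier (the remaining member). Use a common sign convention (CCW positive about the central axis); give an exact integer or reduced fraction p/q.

77/96

N_ring = 19 + 2·29 = 77
19(ω_s−ω_c) = −77(ω_r−ω_c),  ω_s=0, ω_r=1
19(0−ω_c) = −77(1−ω_c)  ⇒  96ω_c = 77  ⇒  ω_c = 77/96
ω_c/ω_r = 77/96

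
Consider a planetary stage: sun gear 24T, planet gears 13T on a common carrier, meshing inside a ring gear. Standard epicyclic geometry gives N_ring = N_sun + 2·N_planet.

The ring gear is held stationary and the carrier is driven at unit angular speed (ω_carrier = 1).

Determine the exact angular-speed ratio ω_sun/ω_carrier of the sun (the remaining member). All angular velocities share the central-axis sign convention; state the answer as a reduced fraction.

37/12

N_ring = 24 + 2·13 = 50
24(ω_s−ω_c) = −50(ω_r−ω_c),  ω_r=0, ω_c=1
ω_s = 1 − (50/24)(0−1) = 37/12
ω_s/ω_c = 37/12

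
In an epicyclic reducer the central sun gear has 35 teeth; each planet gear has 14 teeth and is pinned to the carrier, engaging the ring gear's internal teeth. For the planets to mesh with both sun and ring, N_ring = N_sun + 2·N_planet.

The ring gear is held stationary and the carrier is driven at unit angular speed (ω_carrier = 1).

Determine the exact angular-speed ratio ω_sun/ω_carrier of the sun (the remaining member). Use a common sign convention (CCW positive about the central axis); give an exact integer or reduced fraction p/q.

N_ring = 35 + 2·14 = 63
35(ω_s−ω_c) = −63(ω_r−ω_c),  ω_r=0, ω_c=1
ω_s = 1 − (63/35)(0−1) = 14/5
ω_s/ω_c = 14/5

14/5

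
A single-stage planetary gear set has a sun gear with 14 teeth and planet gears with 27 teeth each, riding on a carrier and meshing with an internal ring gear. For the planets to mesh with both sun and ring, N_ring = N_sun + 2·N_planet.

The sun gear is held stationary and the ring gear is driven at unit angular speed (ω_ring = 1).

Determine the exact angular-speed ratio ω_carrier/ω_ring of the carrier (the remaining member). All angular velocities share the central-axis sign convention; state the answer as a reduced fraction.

N_ring = 14 + 2·27 = 68
14(ω_s−ω_c) = −68(ω_r−ω_c),  ω_s=0, ω_r=1
14(0−ω_c) = −68(1−ω_c)  ⇒  82ω_c = 68  ⇒  ω_c = 34/41
ω_c/ω_r = 34/41

34/41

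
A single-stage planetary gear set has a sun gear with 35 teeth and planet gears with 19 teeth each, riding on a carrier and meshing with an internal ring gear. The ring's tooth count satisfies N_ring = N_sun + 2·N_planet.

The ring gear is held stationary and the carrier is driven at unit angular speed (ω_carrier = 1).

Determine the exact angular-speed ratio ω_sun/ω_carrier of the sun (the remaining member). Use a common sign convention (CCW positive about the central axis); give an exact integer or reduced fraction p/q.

N_ring = 35 + 2·19 = 73
35(ω_s−ω_c) = −73(ω_r−ω_c),  ω_r=0, ω_c=1
ω_s = 1 − (73/35)(0−1) = 108/35
ω_s/ω_c = 108/35

108/35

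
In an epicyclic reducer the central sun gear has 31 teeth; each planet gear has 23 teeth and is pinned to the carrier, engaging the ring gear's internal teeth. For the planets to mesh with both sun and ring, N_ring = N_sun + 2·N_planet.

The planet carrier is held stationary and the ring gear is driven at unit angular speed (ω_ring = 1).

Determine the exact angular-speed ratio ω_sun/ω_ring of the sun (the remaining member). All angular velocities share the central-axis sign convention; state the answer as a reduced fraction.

-77/31

N_ring = 31 + 2·23 = 77
31(ω_s−ω_c) = −77(ω_r−ω_c),  ω_c=0, ω_r=1
ω_s = 0 − (77/31)(1−0) = -77/31
ω_s/ω_r = -77/31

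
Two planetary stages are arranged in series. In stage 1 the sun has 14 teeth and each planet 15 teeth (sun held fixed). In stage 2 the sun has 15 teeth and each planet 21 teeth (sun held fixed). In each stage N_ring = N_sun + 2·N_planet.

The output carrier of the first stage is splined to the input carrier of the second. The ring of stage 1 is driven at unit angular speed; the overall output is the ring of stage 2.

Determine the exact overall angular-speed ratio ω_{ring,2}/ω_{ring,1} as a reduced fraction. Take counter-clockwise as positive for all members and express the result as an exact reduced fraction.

Stage 1: N_ring = 14 + 2·15 = 44
Stage 1: 14(ω_s−ω_c) = −44(ω_r−ω_c),  ω_s=0, ω_r=1
Stage 1: 14(0−ω_c) = −44(1−ω_c)  ⇒  58ω_c = 44  ⇒  ω_c = 22/29
  ⇒ ω_c¹/ω_r¹ = 22/29
Stage 2: N_ring = 15 + 2·21 = 57
Stage 2: 15(ω_s−ω_c) = −57(ω_r−ω_c),  ω_s=0, ω_c=1
Stage 2: ω_r = 1 − (15/57)(0−1) = 24/19
  ⇒ ω_r²/ω_c² = 24/19
Coupling ω_c² = ω_c¹ ⇒ overall = 22/29 × 24/19 = 528/551

528/551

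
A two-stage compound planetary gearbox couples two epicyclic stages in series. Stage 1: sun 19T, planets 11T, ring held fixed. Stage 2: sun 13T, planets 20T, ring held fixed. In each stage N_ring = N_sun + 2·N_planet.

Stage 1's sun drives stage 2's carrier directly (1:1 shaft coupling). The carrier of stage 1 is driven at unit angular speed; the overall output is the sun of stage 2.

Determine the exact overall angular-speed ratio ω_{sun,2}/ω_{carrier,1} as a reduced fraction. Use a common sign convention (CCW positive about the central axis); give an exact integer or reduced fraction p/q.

Stage 1: N_ring = 19 + 2·11 = 41
Stage 1: 19(ω_s−ω_c) = −41(ω_r−ω_c),  ω_r=0, ω_c=1
Stage 1: ω_s = 1 − (41/19)(0−1) = 60/19
  ⇒ ω_s¹/ω_c¹ = 60/19
Stage 2: N_ring = 13 + 2·20 = 53
Stage 2: 13(ω_s−ω_c) = −53(ω_r−ω_c),  ω_r=0, ω_c=1
Stage 2: ω_s = 1 − (53/13)(0−1) = 66/13
  ⇒ ω_s²/ω_c² = 66/13
Coupling ω_c² = ω_s¹ ⇒ overall = 60/19 × 66/13 = 3960/247

3960/247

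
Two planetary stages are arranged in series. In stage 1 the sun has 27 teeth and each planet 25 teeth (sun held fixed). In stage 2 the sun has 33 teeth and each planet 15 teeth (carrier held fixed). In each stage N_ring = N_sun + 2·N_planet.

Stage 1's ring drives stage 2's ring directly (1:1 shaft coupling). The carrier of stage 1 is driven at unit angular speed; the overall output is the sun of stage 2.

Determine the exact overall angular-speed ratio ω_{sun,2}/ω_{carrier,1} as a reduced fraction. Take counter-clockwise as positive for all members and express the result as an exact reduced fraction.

-312/121

Stage 1: N_ring = 27 + 2·25 = 77
Stage 1: 27(ω_s−ω_c) = −77(ω_r−ω_c),  ω_s=0, ω_c=1
Stage 1: ω_r = 1 − (27/77)(0−1) = 104/77
  ⇒ ω_r¹/ω_c¹ = 104/77
Stage 2: N_ring = 33 + 2·15 = 63
Stage 2: 33(ω_s−ω_c) = −63(ω_r−ω_c),  ω_c=0, ω_r=1
Stage 2: ω_s = 0 − (63/33)(1−0) = -21/11
  ⇒ ω_s²/ω_r² = -21/11
Coupling ω_r² = ω_r¹ ⇒ overall = 104/77 × -21/11 = -312/121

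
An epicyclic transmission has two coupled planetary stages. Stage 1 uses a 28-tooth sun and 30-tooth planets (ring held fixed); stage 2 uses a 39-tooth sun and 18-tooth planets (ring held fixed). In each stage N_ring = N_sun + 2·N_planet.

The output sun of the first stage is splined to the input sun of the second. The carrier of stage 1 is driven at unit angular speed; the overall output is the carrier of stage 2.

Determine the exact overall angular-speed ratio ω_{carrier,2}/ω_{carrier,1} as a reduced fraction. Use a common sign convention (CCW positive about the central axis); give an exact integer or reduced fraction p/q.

377/266

Stage 1: N_ring = 28 + 2·30 = 88
Stage 1: 28(ω_s−ω_c) = −88(ω_r−ω_c),  ω_r=0, ω_c=1
Stage 1: ω_s = 1 − (88/28)(0−1) = 29/7
  ⇒ ω_s¹/ω_c¹ = 29/7
Stage 2: N_ring = 39 + 2·18 = 75
Stage 2: 39(ω_s−ω_c) = −75(ω_r−ω_c),  ω_r=0, ω_s=1
Stage 2: 39(1−ω_c) = −75(0−ω_c)  ⇒  114ω_c = 39  ⇒  ω_c = 13/38
  ⇒ ω_c²/ω_s² = 13/38
Coupling ω_s² = ω_s¹ ⇒ overall = 29/7 × 13/38 = 377/266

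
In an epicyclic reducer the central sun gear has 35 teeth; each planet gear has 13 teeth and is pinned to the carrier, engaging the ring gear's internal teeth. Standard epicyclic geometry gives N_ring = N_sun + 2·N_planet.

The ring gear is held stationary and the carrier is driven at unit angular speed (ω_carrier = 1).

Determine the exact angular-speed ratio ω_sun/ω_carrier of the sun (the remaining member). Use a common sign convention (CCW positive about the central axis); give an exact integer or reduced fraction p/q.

N_ring = 35 + 2·13 = 61
35(ω_s−ω_c) = −61(ω_r−ω_c),  ω_r=0, ω_c=1
ω_s = 1 − (61/35)(0−1) = 96/35
ω_s/ω_c = 96/35

96/35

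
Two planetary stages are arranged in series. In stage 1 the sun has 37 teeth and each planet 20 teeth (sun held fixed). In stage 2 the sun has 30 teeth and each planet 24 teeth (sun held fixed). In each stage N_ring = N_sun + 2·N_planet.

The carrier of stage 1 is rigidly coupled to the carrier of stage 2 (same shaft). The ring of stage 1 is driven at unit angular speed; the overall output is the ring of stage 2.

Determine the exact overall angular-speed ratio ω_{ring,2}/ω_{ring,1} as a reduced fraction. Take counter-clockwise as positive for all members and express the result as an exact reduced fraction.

Stage 1: N_ring = 37 + 2·20 = 77
Stage 1: 37(ω_s−ω_c) = −77(ω_r−ω_c),  ω_s=0, ω_r=1
Stage 1: 37(0−ω_c) = −77(1−ω_c)  ⇒  114ω_c = 77  ⇒  ω_c = 77/114
  ⇒ ω_c¹/ω_r¹ = 77/114
Stage 2: N_ring = 30 + 2·24 = 78
Stage 2: 30(ω_s−ω_c) = −78(ω_r−ω_c),  ω_s=0, ω_c=1
Stage 2: ω_r = 1 − (30/78)(0−1) = 18/13
  ⇒ ω_r²/ω_c² = 18/13
Coupling ω_c² = ω_c¹ ⇒ overall = 77/114 × 18/13 = 231/247

231/247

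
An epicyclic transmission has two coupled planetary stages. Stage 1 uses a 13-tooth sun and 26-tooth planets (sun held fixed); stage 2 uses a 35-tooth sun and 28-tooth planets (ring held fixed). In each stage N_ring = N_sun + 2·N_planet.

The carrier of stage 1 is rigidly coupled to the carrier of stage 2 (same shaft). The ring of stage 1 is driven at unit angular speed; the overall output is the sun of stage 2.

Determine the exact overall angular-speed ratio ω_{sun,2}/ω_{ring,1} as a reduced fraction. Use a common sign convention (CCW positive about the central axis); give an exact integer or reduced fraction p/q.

3

Stage 1: N_ring = 13 + 2·26 = 65
Stage 1: 13(ω_s−ω_c) = −65(ω_r−ω_c),  ω_s=0, ω_r=1
Stage 1: 13(0−ω_c) = −65(1−ω_c)  ⇒  78ω_c = 65  ⇒  ω_c = 5/6
  ⇒ ω_c¹/ω_r¹ = 5/6
Stage 2: N_ring = 35 + 2·28 = 91
Stage 2: 35(ω_s−ω_c) = −91(ω_r−ω_c),  ω_r=0, ω_c=1
Stage 2: ω_s = 1 − (91/35)(0−1) = 18/5
  ⇒ ω_s²/ω_c² = 18/5
Coupling ω_c² = ω_c¹ ⇒ overall = 5/6 × 18/5 = 3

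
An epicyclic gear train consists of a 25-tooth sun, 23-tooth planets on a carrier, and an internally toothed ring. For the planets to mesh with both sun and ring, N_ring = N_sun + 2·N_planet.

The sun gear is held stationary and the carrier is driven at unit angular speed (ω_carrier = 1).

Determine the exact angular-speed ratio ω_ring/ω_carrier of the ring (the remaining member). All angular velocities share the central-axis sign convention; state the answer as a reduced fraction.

N_ring = 25 + 2·23 = 71
25(ω_s−ω_c) = −71(ω_r−ω_c),  ω_s=0, ω_c=1
ω_r = 1 − (25/71)(0−1) = 96/71
ω_r/ω_c = 96/71

96/71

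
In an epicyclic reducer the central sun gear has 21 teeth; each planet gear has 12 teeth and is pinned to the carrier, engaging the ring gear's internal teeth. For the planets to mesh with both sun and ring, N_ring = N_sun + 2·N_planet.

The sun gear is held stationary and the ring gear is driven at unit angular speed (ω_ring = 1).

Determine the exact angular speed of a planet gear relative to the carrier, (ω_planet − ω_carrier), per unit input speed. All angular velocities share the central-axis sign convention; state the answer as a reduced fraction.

105/88

N_ring = 21 + 2·12 = 45
21(ω_s−ω_c) = −45(ω_r−ω_c),  ω_s=0, ω_r=1
21(0−ω_c) = −45(1−ω_c)  ⇒  66ω_c = 45  ⇒  ω_c = 15/22
sun–planet: 21·(0−15/22) = −12·(ω_p−ω_c)  ⇒  ω_p−ω_c = −(21/12)·(-15/22) = 105/88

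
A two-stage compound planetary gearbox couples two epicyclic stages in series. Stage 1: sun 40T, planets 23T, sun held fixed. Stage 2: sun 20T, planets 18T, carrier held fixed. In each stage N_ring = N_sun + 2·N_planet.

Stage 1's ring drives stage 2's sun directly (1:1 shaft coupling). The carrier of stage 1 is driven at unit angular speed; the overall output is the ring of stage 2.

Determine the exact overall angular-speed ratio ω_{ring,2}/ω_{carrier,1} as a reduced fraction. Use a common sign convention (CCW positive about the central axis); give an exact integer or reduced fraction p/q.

-45/86

Stage 1: N_ring = 40 + 2·23 = 86
Stage 1: 40(ω_s−ω_c) = −86(ω_r−ω_c),  ω_s=0, ω_c=1
Stage 1: ω_r = 1 − (40/86)(0−1) = 63/43
  ⇒ ω_r¹/ω_c¹ = 63/43
Stage 2: N_ring = 20 + 2·18 = 56
Stage 2: 20(ω_s−ω_c) = −56(ω_r−ω_c),  ω_c=0, ω_s=1
Stage 2: ω_r = 0 − (20/56)(1−0) = -5/14
  ⇒ ω_r²/ω_s² = -5/14
Coupling ω_s² = ω_r¹ ⇒ overall = 63/43 × -5/14 = -45/86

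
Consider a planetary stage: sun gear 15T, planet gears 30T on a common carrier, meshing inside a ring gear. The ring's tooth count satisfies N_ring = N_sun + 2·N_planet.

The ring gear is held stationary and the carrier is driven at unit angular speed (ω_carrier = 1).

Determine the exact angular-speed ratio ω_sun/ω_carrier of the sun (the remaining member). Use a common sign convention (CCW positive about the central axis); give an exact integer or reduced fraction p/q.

N_ring = 15 + 2·30 = 75
15(ω_s−ω_c) = −75(ω_r−ω_c),  ω_r=0, ω_c=1
ω_s = 1 − (75/15)(0−1) = 6
ω_s/ω_c = 6

6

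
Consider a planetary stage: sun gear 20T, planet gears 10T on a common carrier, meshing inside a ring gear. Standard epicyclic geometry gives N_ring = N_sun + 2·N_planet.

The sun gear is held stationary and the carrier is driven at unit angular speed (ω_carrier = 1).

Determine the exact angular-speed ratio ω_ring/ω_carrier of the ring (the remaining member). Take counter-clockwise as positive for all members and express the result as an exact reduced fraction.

3/2

N_ring = 20 + 2·10 = 40
20(ω_s−ω_c) = −40(ω_r−ω_c),  ω_s=0, ω_c=1
ω_r = 1 − (20/40)(0−1) = 3/2
ω_r/ω_c = 3/2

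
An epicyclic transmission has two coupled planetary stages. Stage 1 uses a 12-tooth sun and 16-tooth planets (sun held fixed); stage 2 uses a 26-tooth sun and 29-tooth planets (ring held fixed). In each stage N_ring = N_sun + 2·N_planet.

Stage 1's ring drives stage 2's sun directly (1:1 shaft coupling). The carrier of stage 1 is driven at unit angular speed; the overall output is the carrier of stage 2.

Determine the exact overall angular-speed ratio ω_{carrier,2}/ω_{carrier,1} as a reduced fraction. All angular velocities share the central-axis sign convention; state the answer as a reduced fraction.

Stage 1: N_ring = 12 + 2·16 = 44
Stage 1: 12(ω_s−ω_c) = −44(ω_r−ω_c),  ω_s=0, ω_c=1
Stage 1: ω_r = 1 − (12/44)(0−1) = 14/11
  ⇒ ω_r¹/ω_c¹ = 14/11
Stage 2: N_ring = 26 + 2·29 = 84
Stage 2: 26(ω_s−ω_c) = −84(ω_r−ω_c),  ω_r=0, ω_s=1
Stage 2: 26(1−ω_c) = −84(0−ω_c)  ⇒  110ω_c = 26  ⇒  ω_c = 13/55
  ⇒ ω_c²/ω_s² = 13/55
Coupling ω_s² = ω_r¹ ⇒ overall = 14/11 × 13/55 = 182/605

182/605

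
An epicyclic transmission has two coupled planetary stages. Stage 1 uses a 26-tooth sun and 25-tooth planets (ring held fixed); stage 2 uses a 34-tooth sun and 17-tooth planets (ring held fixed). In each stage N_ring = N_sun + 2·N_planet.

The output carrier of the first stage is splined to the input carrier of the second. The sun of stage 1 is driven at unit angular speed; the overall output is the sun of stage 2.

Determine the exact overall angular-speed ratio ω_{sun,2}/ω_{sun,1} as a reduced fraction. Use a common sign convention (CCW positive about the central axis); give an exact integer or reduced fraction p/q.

13/17

Stage 1: N_ring = 26 + 2·25 = 76
Stage 1: 26(ω_s−ω_c) = −76(ω_r−ω_c),  ω_r=0, ω_s=1
Stage 1: 26(1−ω_c) = −76(0−ω_c)  ⇒  102ω_c = 26  ⇒  ω_c = 13/51
  ⇒ ω_c¹/ω_s¹ = 13/51
Stage 2: N_ring = 34 + 2·17 = 68
Stage 2: 34(ω_s−ω_c) = −68(ω_r−ω_c),  ω_r=0, ω_c=1
Stage 2: ω_s = 1 − (68/34)(0−1) = 3
  ⇒ ω_s²/ω_c² = 3
Coupling ω_c² = ω_c¹ ⇒ overall = 13/51 × 3 = 13/17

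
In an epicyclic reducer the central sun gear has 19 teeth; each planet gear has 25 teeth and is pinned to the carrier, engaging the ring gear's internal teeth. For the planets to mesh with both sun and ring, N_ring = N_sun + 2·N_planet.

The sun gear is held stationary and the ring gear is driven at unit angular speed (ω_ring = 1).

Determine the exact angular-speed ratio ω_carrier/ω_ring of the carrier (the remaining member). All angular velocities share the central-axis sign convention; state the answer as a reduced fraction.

N_ring = 19 + 2·25 = 69
19(ω_s−ω_c) = −69(ω_r−ω_c),  ω_s=0, ω_r=1
19(0−ω_c) = −69(1−ω_c)  ⇒  88ω_c = 69  ⇒  ω_c = 69/88
ω_c/ω_r = 69/88

69/88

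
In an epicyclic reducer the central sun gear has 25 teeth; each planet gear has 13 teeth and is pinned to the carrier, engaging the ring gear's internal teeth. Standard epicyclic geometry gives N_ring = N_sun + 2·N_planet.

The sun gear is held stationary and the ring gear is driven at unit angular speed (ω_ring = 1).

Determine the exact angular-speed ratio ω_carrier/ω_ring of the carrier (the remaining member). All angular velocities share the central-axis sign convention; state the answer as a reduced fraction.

51/76

N_ring = 25 + 2·13 = 51
25(ω_s−ω_c) = −51(ω_r−ω_c),  ω_s=0, ω_r=1
25(0−ω_c) = −51(1−ω_c)  ⇒  76ω_c = 51  ⇒  ω_c = 51/76
ω_c/ω_r = 51/76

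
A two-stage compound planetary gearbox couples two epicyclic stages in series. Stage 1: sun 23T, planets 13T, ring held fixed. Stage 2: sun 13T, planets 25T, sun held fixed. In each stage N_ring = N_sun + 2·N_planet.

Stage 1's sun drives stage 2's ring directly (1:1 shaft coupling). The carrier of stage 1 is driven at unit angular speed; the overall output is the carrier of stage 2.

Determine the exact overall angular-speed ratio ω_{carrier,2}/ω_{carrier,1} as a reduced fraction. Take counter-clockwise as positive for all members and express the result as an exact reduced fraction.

Stage 1: N_ring = 23 + 2·13 = 49
Stage 1: 23(ω_s−ω_c) = −49(ω_r−ω_c),  ω_r=0, ω_c=1
Stage 1: ω_s = 1 − (49/23)(0−1) = 72/23
  ⇒ ω_s¹/ω_c¹ = 72/23
Stage 2: N_ring = 13 + 2·25 = 63
Stage 2: 13(ω_s−ω_c) = −63(ω_r−ω_c),  ω_s=0, ω_r=1
Stage 2: 13(0−ω_c) = −63(1−ω_c)  ⇒  76ω_c = 63  ⇒  ω_c = 63/76
  ⇒ ω_c²/ω_r² = 63/76
Coupling ω_r² = ω_s¹ ⇒ overall = 72/23 × 63/76 = 1134/437

1134/437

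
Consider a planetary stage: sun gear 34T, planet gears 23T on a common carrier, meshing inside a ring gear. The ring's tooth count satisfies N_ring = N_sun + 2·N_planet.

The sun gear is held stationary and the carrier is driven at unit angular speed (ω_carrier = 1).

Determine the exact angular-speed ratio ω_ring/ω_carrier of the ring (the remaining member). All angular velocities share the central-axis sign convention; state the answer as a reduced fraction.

N_ring = 34 + 2·23 = 80
34(ω_s−ω_c) = −80(ω_r−ω_c),  ω_s=0, ω_c=1
ω_r = 1 − (34/80)(0−1) = 57/40
ω_r/ω_c = 57/40

57/40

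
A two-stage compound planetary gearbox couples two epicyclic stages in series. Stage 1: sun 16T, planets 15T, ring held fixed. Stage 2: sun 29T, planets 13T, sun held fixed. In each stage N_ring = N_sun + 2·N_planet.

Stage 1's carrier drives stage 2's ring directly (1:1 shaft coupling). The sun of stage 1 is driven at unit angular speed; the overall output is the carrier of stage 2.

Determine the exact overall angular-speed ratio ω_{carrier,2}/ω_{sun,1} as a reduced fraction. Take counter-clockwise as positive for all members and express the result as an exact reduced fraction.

Stage 1: N_ring = 16 + 2·15 = 46
Stage 1: 16(ω_s−ω_c) = −46(ω_r−ω_c),  ω_r=0, ω_s=1
Stage 1: 16(1−ω_c) = −46(0−ω_c)  ⇒  62ω_c = 16  ⇒  ω_c = 8/31
  ⇒ ω_c¹/ω_s¹ = 8/31
Stage 2: N_ring = 29 + 2·13 = 55
Stage 2: 29(ω_s−ω_c) = −55(ω_r−ω_c),  ω_s=0, ω_r=1
Stage 2: 29(0−ω_c) = −55(1−ω_c)  ⇒  84ω_c = 55  ⇒  ω_c = 55/84
  ⇒ ω_c²/ω_r² = 55/84
Coupling ω_r² = ω_c¹ ⇒ overall = 8/31 × 55/84 = 110/651

110/651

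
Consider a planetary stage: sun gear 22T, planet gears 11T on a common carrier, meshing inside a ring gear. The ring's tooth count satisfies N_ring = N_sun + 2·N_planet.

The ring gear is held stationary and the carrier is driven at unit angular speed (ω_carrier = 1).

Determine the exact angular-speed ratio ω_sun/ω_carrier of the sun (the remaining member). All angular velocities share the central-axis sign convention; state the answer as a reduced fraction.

N_ring = 22 + 2·11 = 44
22(ω_s−ω_c) = −44(ω_r−ω_c),  ω_r=0, ω_c=1
ω_s = 1 − (44/22)(0−1) = 3
ω_s/ω_c = 3

3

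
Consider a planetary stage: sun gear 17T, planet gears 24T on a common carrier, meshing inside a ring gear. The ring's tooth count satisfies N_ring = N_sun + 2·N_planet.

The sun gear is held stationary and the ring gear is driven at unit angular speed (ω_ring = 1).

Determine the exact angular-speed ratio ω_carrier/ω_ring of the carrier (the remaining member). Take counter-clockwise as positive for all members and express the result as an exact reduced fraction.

N_ring = 17 + 2·24 = 65
17(ω_s−ω_c) = −65(ω_r−ω_c),  ω_s=0, ω_r=1
17(0−ω_c) = −65(1−ω_c)  ⇒  82ω_c = 65  ⇒  ω_c = 65/82
ω_c/ω_r = 65/82

65/82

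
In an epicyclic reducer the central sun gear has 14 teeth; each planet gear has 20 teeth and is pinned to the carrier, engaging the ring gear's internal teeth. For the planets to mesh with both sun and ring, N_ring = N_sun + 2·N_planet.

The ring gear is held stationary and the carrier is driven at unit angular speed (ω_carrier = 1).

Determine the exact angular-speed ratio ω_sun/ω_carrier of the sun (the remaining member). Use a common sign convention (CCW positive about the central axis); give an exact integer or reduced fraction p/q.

34/7

N_ring = 14 + 2·20 = 54
14(ω_s−ω_c) = −54(ω_r−ω_c),  ω_r=0, ω_c=1
ω_s = 1 − (54/14)(0−1) = 34/7
ω_s/ω_c = 34/7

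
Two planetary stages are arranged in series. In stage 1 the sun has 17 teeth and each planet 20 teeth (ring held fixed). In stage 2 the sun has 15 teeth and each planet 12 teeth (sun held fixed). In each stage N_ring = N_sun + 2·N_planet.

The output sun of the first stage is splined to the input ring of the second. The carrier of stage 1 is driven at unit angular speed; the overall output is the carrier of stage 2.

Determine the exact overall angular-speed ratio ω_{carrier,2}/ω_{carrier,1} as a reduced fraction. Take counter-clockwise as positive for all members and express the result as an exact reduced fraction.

Stage 1: N_ring = 17 + 2·20 = 57
Stage 1: 17(ω_s−ω_c) = −57(ω_r−ω_c),  ω_r=0, ω_c=1
Stage 1: ω_s = 1 − (57/17)(0−1) = 74/17
  ⇒ ω_s¹/ω_c¹ = 74/17
Stage 2: N_ring = 15 + 2·12 = 39
Stage 2: 15(ω_s−ω_c) = −39(ω_r−ω_c),  ω_s=0, ω_r=1
Stage 2: 15(0−ω_c) = −39(1−ω_c)  ⇒  54ω_c = 39  ⇒  ω_c = 13/18
  ⇒ ω_c²/ω_r² = 13/18
Coupling ω_r² = ω_s¹ ⇒ overall = 74/17 × 13/18 = 481/153

481/153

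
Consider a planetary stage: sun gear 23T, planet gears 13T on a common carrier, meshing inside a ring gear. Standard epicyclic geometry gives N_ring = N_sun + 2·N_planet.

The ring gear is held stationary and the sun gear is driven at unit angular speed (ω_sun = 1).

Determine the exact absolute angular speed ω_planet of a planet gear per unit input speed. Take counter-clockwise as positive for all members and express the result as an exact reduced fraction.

N_ring = 23 + 2·13 = 49
23(ω_s−ω_c) = −49(ω_r−ω_c),  ω_r=0, ω_s=1
23(1−ω_c) = −49(0−ω_c)  ⇒  72ω_c = 23  ⇒  ω_c = 23/72
sun–planet: 23·(1−23/72) = −13·(ω_p−ω_c)  ⇒  ω_p−ω_c = −(23/13)·(49/72) = -1127/936
ω_p = 23/72 − 1127/936 = -23/26

-23/26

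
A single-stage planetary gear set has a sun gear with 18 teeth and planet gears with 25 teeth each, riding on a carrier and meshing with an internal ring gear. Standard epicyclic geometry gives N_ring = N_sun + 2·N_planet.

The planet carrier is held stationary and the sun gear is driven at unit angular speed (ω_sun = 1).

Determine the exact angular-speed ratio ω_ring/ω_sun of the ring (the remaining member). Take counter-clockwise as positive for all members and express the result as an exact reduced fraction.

-9/34

N_ring = 18 + 2·25 = 68
18(ω_s−ω_c) = −68(ω_r−ω_c),  ω_c=0, ω_s=1
ω_r = 0 − (18/68)(1−0) = -9/34
ω_r/ω_s = -9/34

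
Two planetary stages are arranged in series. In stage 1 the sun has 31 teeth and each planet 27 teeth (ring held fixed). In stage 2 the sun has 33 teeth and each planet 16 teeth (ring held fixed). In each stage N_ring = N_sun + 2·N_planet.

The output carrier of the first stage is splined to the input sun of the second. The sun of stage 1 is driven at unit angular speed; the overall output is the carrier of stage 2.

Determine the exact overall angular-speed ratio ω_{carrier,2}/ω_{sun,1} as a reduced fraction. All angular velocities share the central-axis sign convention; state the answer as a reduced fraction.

Stage 1: N_ring = 31 + 2·27 = 85
Stage 1: 31(ω_s−ω_c) = −85(ω_r−ω_c),  ω_r=0, ω_s=1
Stage 1: 31(1−ω_c) = −85(0−ω_c)  ⇒  116ω_c = 31  ⇒  ω_c = 31/116
  ⇒ ω_c¹/ω_s¹ = 31/116
Stage 2: N_ring = 33 + 2·16 = 65
Stage 2: 33(ω_s−ω_c) = −65(ω_r−ω_c),  ω_r=0, ω_s=1
Stage 2: 33(1−ω_c) = −65(0−ω_c)  ⇒  98ω_c = 33  ⇒  ω_c = 33/98
  ⇒ ω_c²/ω_s² = 33/98
Coupling ω_s² = ω_c¹ ⇒ overall = 31/116 × 33/98 = 1023/11368

1023/11368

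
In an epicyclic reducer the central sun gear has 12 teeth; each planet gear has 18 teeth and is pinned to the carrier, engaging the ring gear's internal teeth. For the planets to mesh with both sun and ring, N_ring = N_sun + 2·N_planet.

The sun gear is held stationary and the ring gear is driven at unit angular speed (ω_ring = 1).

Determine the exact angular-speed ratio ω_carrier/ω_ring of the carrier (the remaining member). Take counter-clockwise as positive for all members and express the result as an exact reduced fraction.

N_ring = 12 + 2·18 = 48
12(ω_s−ω_c) = −48(ω_r−ω_c),  ω_s=0, ω_r=1
12(0−ω_c) = −48(1−ω_c)  ⇒  60ω_c = 48  ⇒  ω_c = 4/5
ω_c/ω_r = 4/5

4/5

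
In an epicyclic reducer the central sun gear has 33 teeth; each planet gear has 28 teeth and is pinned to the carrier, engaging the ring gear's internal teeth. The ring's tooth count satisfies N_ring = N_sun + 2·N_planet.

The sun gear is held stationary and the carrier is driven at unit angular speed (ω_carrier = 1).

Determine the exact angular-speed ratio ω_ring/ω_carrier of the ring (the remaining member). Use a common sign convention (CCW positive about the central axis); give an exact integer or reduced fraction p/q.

N_ring = 33 + 2·28 = 89
33(ω_s−ω_c) = −89(ω_r−ω_c),  ω_s=0, ω_c=1
ω_r = 1 − (33/89)(0−1) = 122/89
ω_r/ω_c = 122/89

122/89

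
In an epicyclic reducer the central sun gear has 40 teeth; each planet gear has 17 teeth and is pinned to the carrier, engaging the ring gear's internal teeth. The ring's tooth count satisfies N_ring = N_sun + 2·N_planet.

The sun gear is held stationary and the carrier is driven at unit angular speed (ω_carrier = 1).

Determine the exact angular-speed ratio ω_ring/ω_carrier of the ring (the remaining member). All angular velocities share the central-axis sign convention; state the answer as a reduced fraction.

57/37

N_ring = 40 + 2·17 = 74
40(ω_s−ω_c) = −74(ω_r−ω_c),  ω_s=0, ω_c=1
ω_r = 1 − (40/74)(0−1) = 57/37
ω_r/ω_c = 57/37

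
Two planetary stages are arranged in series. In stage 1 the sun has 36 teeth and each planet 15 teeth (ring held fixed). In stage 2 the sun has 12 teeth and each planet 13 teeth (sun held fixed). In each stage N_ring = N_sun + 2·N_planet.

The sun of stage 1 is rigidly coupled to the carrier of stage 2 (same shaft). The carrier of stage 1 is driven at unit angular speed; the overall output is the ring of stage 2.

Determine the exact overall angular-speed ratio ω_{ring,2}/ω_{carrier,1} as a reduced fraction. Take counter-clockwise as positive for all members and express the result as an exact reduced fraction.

Stage 1: N_ring = 36 + 2·15 = 66
Stage 1: 36(ω_s−ω_c) = −66(ω_r−ω_c),  ω_r=0, ω_c=1
Stage 1: ω_s = 1 − (66/36)(0−1) = 17/6
  ⇒ ω_s¹/ω_c¹ = 17/6
Stage 2: N_ring = 12 + 2·13 = 38
Stage 2: 12(ω_s−ω_c) = −38(ω_r−ω_c),  ω_s=0, ω_c=1
Stage 2: ω_r = 1 − (12/38)(0−1) = 25/19
  ⇒ ω_r²/ω_c² = 25/19
Coupling ω_c² = ω_s¹ ⇒ overall = 17/6 × 25/19 = 425/114

425/114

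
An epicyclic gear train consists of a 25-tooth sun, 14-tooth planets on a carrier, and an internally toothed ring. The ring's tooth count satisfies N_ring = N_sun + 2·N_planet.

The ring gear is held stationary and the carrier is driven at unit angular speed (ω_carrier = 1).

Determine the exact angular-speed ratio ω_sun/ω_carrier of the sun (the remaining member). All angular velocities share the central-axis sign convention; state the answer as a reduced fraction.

78/25

N_ring = 25 + 2·14 = 53
25(ω_s−ω_c) = −53(ω_r−ω_c),  ω_r=0, ω_c=1
ω_s = 1 − (53/25)(0−1) = 78/25
ω_s/ω_c = 78/25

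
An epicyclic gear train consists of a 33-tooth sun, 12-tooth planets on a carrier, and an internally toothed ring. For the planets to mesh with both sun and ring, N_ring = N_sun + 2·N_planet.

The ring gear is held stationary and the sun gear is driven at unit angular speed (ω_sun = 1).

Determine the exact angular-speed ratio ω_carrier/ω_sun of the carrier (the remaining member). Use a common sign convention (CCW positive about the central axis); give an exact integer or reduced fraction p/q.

11/30

N_ring = 33 + 2·12 = 57
33(ω_s−ω_c) = −57(ω_r−ω_c),  ω_r=0, ω_s=1
33(1−ω_c) = −57(0−ω_c)  ⇒  90ω_c = 33  ⇒  ω_c = 11/30
ω_c/ω_s = 11/30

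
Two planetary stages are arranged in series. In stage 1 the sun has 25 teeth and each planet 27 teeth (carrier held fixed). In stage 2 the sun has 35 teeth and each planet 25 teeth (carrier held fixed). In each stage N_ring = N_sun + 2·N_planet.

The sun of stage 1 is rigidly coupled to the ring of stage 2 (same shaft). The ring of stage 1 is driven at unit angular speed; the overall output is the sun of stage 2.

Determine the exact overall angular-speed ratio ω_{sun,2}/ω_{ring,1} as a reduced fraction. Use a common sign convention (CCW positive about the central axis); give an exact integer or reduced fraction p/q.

Stage 1: N_ring = 25 + 2·27 = 79
Stage 1: 25(ω_s−ω_c) = −79(ω_r−ω_c),  ω_c=0, ω_r=1
Stage 1: ω_s = 0 − (79/25)(1−0) = -79/25
  ⇒ ω_s¹/ω_r¹ = -79/25
Stage 2: N_ring = 35 + 2·25 = 85
Stage 2: 35(ω_s−ω_c) = −85(ω_r−ω_c),  ω_c=0, ω_r=1
Stage 2: ω_s = 0 − (85/35)(1−0) = -17/7
  ⇒ ω_s²/ω_r² = -17/7
Coupling ω_r² = ω_s¹ ⇒ overall = -79/25 × -17/7 = 1343/175

1343/175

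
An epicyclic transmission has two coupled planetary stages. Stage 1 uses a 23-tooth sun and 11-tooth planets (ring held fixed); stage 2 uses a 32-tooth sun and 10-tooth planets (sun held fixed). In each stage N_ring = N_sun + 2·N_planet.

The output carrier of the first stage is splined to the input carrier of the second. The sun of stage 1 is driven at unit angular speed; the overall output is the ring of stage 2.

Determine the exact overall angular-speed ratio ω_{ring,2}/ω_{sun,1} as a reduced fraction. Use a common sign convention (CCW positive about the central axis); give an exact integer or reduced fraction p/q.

Stage 1: N_ring = 23 + 2·11 = 45
Stage 1: 23(ω_s−ω_c) = −45(ω_r−ω_c),  ω_r=0, ω_s=1
Stage 1: 23(1−ω_c) = −45(0−ω_c)  ⇒  68ω_c = 23  ⇒  ω_c = 23/68
  ⇒ ω_c¹/ω_s¹ = 23/68
Stage 2: N_ring = 32 + 2·10 = 52
Stage 2: 32(ω_s−ω_c) = −52(ω_r−ω_c),  ω_s=0, ω_c=1
Stage 2: ω_r = 1 − (32/52)(0−1) = 21/13
  ⇒ ω_r²/ω_c² = 21/13
Coupling ω_c² = ω_c¹ ⇒ overall = 23/68 × 21/13 = 483/884

483/884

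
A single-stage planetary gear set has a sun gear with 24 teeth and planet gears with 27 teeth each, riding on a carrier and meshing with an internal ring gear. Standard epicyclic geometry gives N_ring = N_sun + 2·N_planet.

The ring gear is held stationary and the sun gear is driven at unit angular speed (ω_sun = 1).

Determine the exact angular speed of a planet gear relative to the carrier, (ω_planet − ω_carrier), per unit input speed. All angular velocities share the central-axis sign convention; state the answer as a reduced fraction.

N_ring = 24 + 2·27 = 78
24(ω_s−ω_c) = −78(ω_r−ω_c),  ω_r=0, ω_s=1
24(1−ω_c) = −78(0−ω_c)  ⇒  102ω_c = 24  ⇒  ω_c = 4/17
sun–planet: 24·(1−4/17) = −27·(ω_p−ω_c)  ⇒  ω_p−ω_c = −(24/27)·(13/17) = -104/153

-104/153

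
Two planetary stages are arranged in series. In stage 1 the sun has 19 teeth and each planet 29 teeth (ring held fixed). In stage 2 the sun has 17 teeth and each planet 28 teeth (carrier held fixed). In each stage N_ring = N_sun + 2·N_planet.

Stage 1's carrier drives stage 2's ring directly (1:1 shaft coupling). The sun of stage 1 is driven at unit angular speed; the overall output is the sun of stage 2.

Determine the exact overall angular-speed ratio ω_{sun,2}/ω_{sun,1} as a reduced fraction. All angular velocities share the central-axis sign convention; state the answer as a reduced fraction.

Stage 1: N_ring = 19 + 2·29 = 77
Stage 1: 19(ω_s−ω_c) = −77(ω_r−ω_c),  ω_r=0, ω_s=1
Stage 1: 19(1−ω_c) = −77(0−ω_c)  ⇒  96ω_c = 19  ⇒  ω_c = 19/96
  ⇒ ω_c¹/ω_s¹ = 19/96
Stage 2: N_ring = 17 + 2·28 = 73
Stage 2: 17(ω_s−ω_c) = −73(ω_r−ω_c),  ω_c=0, ω_r=1
Stage 2: ω_s = 0 − (73/17)(1−0) = -73/17
  ⇒ ω_s²/ω_r² = -73/17
Coupling ω_r² = ω_c¹ ⇒ overall = 19/96 × -73/17 = -1387/1632

-1387/1632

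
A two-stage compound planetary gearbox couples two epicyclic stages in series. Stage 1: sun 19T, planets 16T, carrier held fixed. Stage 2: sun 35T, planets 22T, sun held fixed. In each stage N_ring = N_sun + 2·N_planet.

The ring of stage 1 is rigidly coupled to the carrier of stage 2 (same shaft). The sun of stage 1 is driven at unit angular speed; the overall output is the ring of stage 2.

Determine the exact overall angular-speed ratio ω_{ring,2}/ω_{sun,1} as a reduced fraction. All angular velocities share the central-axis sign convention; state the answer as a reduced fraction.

-722/1343

Stage 1: N_ring = 19 + 2·16 = 51
Stage 1: 19(ω_s−ω_c) = −51(ω_r−ω_c),  ω_c=0, ω_s=1
Stage 1: ω_r = 0 − (19/51)(1−0) = -19/51
  ⇒ ω_r¹/ω_s¹ = -19/51
Stage 2: N_ring = 35 + 2·22 = 79
Stage 2: 35(ω_s−ω_c) = −79(ω_r−ω_c),  ω_s=0, ω_c=1
Stage 2: ω_r = 1 − (35/79)(0−1) = 114/79
  ⇒ ω_r²/ω_c² = 114/79
Coupling ω_c² = ω_r¹ ⇒ overall = -19/51 × 114/79 = -722/1343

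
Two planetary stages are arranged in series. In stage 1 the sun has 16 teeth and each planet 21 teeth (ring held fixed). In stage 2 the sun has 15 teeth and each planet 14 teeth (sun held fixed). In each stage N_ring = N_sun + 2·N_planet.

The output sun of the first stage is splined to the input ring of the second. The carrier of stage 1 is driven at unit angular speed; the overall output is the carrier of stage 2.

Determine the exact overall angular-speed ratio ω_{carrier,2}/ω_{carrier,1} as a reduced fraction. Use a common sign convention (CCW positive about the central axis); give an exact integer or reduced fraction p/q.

Stage 1: N_ring = 16 + 2·21 = 58
Stage 1: 16(ω_s−ω_c) = −58(ω_r−ω_c),  ω_r=0, ω_c=1
Stage 1: ω_s = 1 − (58/16)(0−1) = 37/8
  ⇒ ω_s¹/ω_c¹ = 37/8
Stage 2: N_ring = 15 + 2·14 = 43
Stage 2: 15(ω_s−ω_c) = −43(ω_r−ω_c),  ω_s=0, ω_r=1
Stage 2: 15(0−ω_c) = −43(1−ω_c)  ⇒  58ω_c = 43  ⇒  ω_c = 43/58
  ⇒ ω_c²/ω_r² = 43/58
Coupling ω_r² = ω_s¹ ⇒ overall = 37/8 × 43/58 = 1591/464

1591/464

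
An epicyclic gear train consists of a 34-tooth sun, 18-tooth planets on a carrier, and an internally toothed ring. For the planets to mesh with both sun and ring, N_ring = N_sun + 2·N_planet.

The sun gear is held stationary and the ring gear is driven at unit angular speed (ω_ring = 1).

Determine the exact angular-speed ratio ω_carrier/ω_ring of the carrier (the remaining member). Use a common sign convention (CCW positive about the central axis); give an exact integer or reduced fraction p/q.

N_ring = 34 + 2·18 = 70
34(ω_s−ω_c) = −70(ω_r−ω_c),  ω_s=0, ω_r=1
34(0−ω_c) = −70(1−ω_c)  ⇒  104ω_c = 70  ⇒  ω_c = 35/52
ω_c/ω_r = 35/52

35/52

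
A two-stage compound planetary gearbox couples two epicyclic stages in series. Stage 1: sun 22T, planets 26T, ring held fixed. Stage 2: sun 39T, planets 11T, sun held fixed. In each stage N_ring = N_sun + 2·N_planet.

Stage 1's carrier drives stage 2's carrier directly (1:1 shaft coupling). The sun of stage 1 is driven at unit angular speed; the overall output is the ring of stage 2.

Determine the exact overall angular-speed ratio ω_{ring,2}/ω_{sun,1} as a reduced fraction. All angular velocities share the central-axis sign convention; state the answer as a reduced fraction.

275/732

Stage 1: N_ring = 22 + 2·26 = 74
Stage 1: 22(ω_s−ω_c) = −74(ω_r−ω_c),  ω_r=0, ω_s=1
Stage 1: 22(1−ω_c) = −74(0−ω_c)  ⇒  96ω_c = 22  ⇒  ω_c = 11/48
  ⇒ ω_c¹/ω_s¹ = 11/48
Stage 2: N_ring = 39 + 2·11 = 61
Stage 2: 39(ω_s−ω_c) = −61(ω_r−ω_c),  ω_s=0, ω_c=1
Stage 2: ω_r = 1 − (39/61)(0−1) = 100/61
  ⇒ ω_r²/ω_c² = 100/61
Coupling ω_c² = ω_c¹ ⇒ overall = 11/48 × 100/61 = 275/732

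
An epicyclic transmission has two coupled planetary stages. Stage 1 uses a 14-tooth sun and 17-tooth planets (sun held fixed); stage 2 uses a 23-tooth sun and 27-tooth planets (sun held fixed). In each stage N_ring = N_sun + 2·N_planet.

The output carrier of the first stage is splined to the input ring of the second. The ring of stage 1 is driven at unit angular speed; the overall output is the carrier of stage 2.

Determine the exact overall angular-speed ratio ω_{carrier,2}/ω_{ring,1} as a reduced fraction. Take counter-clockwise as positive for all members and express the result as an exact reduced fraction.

462/775

Stage 1: N_ring = 14 + 2·17 = 48
Stage 1: 14(ω_s−ω_c) = −48(ω_r−ω_c),  ω_s=0, ω_r=1
Stage 1: 14(0−ω_c) = −48(1−ω_c)  ⇒  62ω_c = 48  ⇒  ω_c = 24/31
  ⇒ ω_c¹/ω_r¹ = 24/31
Stage 2: N_ring = 23 + 2·27 = 77
Stage 2: 23(ω_s−ω_c) = −77(ω_r−ω_c),  ω_s=0, ω_r=1
Stage 2: 23(0−ω_c) = −77(1−ω_c)  ⇒  100ω_c = 77  ⇒  ω_c = 77/100
  ⇒ ω_c²/ω_r² = 77/100
Coupling ω_r² = ω_c¹ ⇒ overall = 24/31 × 77/100 = 462/775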